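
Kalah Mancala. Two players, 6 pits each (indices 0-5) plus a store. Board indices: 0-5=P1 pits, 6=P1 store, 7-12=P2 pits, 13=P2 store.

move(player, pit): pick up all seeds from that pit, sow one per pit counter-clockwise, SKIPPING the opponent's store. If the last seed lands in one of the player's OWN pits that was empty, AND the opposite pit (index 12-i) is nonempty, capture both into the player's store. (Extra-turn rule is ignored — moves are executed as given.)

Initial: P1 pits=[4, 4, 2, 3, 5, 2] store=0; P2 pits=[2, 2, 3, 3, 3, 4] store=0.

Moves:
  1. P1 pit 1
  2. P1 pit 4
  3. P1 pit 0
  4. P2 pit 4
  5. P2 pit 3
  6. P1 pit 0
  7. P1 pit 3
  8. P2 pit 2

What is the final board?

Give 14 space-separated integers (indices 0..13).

Move 1: P1 pit1 -> P1=[4,0,3,4,6,3](0) P2=[2,2,3,3,3,4](0)
Move 2: P1 pit4 -> P1=[4,0,3,4,0,4](1) P2=[3,3,4,4,3,4](0)
Move 3: P1 pit0 -> P1=[0,1,4,5,0,4](5) P2=[3,0,4,4,3,4](0)
Move 4: P2 pit4 -> P1=[1,1,4,5,0,4](5) P2=[3,0,4,4,0,5](1)
Move 5: P2 pit3 -> P1=[2,1,4,5,0,4](5) P2=[3,0,4,0,1,6](2)
Move 6: P1 pit0 -> P1=[0,2,5,5,0,4](5) P2=[3,0,4,0,1,6](2)
Move 7: P1 pit3 -> P1=[0,2,5,0,1,5](6) P2=[4,1,4,0,1,6](2)
Move 8: P2 pit2 -> P1=[0,2,5,0,1,5](6) P2=[4,1,0,1,2,7](3)

Answer: 0 2 5 0 1 5 6 4 1 0 1 2 7 3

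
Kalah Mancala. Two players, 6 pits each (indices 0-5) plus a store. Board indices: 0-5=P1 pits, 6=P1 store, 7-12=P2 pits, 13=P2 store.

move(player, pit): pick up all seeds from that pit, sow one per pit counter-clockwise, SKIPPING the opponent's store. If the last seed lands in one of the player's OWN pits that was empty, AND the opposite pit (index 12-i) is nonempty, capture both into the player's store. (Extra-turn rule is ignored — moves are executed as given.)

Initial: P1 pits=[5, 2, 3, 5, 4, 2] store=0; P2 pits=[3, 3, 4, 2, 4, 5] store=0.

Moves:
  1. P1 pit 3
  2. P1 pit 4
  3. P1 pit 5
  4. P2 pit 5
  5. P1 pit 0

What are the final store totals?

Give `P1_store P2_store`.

Answer: 4 1

Derivation:
Move 1: P1 pit3 -> P1=[5,2,3,0,5,3](1) P2=[4,4,4,2,4,5](0)
Move 2: P1 pit4 -> P1=[5,2,3,0,0,4](2) P2=[5,5,5,2,4,5](0)
Move 3: P1 pit5 -> P1=[5,2,3,0,0,0](3) P2=[6,6,6,2,4,5](0)
Move 4: P2 pit5 -> P1=[6,3,4,1,0,0](3) P2=[6,6,6,2,4,0](1)
Move 5: P1 pit0 -> P1=[0,4,5,2,1,1](4) P2=[6,6,6,2,4,0](1)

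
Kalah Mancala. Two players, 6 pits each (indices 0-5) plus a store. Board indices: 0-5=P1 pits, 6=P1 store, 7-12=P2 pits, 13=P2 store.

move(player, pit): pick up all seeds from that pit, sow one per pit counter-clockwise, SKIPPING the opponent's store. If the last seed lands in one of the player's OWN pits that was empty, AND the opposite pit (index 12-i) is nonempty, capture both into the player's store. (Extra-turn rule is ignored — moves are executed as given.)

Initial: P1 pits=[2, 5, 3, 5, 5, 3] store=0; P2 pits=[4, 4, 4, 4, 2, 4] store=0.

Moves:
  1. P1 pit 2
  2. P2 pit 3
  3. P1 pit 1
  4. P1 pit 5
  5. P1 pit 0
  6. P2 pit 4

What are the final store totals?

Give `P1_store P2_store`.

Answer: 2 2

Derivation:
Move 1: P1 pit2 -> P1=[2,5,0,6,6,4](0) P2=[4,4,4,4,2,4](0)
Move 2: P2 pit3 -> P1=[3,5,0,6,6,4](0) P2=[4,4,4,0,3,5](1)
Move 3: P1 pit1 -> P1=[3,0,1,7,7,5](1) P2=[4,4,4,0,3,5](1)
Move 4: P1 pit5 -> P1=[3,0,1,7,7,0](2) P2=[5,5,5,1,3,5](1)
Move 5: P1 pit0 -> P1=[0,1,2,8,7,0](2) P2=[5,5,5,1,3,5](1)
Move 6: P2 pit4 -> P1=[1,1,2,8,7,0](2) P2=[5,5,5,1,0,6](2)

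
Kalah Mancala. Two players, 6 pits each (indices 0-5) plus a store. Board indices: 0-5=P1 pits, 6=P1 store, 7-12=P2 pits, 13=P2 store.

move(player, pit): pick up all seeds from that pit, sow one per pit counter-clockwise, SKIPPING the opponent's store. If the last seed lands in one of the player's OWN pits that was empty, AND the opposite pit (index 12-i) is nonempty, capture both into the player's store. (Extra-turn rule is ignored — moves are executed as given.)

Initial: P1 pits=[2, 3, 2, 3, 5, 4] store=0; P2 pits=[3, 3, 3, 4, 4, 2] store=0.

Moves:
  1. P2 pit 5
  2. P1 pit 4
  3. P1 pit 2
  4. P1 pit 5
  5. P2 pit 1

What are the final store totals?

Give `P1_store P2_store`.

Answer: 7 1

Derivation:
Move 1: P2 pit5 -> P1=[3,3,2,3,5,4](0) P2=[3,3,3,4,4,0](1)
Move 2: P1 pit4 -> P1=[3,3,2,3,0,5](1) P2=[4,4,4,4,4,0](1)
Move 3: P1 pit2 -> P1=[3,3,0,4,0,5](6) P2=[4,0,4,4,4,0](1)
Move 4: P1 pit5 -> P1=[3,3,0,4,0,0](7) P2=[5,1,5,5,4,0](1)
Move 5: P2 pit1 -> P1=[3,3,0,4,0,0](7) P2=[5,0,6,5,4,0](1)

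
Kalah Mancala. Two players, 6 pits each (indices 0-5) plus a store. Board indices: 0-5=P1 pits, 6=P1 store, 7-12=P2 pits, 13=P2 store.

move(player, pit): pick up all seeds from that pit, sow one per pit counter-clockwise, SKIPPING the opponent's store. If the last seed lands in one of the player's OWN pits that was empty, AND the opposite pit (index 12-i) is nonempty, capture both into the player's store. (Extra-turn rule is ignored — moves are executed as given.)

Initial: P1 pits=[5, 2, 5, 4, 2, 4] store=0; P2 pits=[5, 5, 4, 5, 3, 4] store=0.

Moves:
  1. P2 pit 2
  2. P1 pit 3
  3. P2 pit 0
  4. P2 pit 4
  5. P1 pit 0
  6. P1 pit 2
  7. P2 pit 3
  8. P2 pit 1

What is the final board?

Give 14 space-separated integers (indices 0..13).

Move 1: P2 pit2 -> P1=[5,2,5,4,2,4](0) P2=[5,5,0,6,4,5](1)
Move 2: P1 pit3 -> P1=[5,2,5,0,3,5](1) P2=[6,5,0,6,4,5](1)
Move 3: P2 pit0 -> P1=[5,2,5,0,3,5](1) P2=[0,6,1,7,5,6](2)
Move 4: P2 pit4 -> P1=[6,3,6,0,3,5](1) P2=[0,6,1,7,0,7](3)
Move 5: P1 pit0 -> P1=[0,4,7,1,4,6](2) P2=[0,6,1,7,0,7](3)
Move 6: P1 pit2 -> P1=[0,4,0,2,5,7](3) P2=[1,7,2,7,0,7](3)
Move 7: P2 pit3 -> P1=[1,5,1,3,5,7](3) P2=[1,7,2,0,1,8](4)
Move 8: P2 pit1 -> P1=[2,6,1,3,5,7](3) P2=[1,0,3,1,2,9](5)

Answer: 2 6 1 3 5 7 3 1 0 3 1 2 9 5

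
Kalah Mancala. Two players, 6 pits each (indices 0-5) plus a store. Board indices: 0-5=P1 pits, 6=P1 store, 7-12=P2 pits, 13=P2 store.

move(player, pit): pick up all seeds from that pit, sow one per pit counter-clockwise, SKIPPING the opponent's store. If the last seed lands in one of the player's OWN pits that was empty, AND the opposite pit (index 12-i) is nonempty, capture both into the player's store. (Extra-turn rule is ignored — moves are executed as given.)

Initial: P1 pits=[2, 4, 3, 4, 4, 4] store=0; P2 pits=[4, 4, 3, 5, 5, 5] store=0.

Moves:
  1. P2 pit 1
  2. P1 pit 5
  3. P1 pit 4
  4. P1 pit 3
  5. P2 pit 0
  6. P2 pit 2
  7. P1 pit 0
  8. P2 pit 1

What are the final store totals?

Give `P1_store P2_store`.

Answer: 3 2

Derivation:
Move 1: P2 pit1 -> P1=[2,4,3,4,4,4](0) P2=[4,0,4,6,6,6](0)
Move 2: P1 pit5 -> P1=[2,4,3,4,4,0](1) P2=[5,1,5,6,6,6](0)
Move 3: P1 pit4 -> P1=[2,4,3,4,0,1](2) P2=[6,2,5,6,6,6](0)
Move 4: P1 pit3 -> P1=[2,4,3,0,1,2](3) P2=[7,2,5,6,6,6](0)
Move 5: P2 pit0 -> P1=[3,4,3,0,1,2](3) P2=[0,3,6,7,7,7](1)
Move 6: P2 pit2 -> P1=[4,5,3,0,1,2](3) P2=[0,3,0,8,8,8](2)
Move 7: P1 pit0 -> P1=[0,6,4,1,2,2](3) P2=[0,3,0,8,8,8](2)
Move 8: P2 pit1 -> P1=[0,6,4,1,2,2](3) P2=[0,0,1,9,9,8](2)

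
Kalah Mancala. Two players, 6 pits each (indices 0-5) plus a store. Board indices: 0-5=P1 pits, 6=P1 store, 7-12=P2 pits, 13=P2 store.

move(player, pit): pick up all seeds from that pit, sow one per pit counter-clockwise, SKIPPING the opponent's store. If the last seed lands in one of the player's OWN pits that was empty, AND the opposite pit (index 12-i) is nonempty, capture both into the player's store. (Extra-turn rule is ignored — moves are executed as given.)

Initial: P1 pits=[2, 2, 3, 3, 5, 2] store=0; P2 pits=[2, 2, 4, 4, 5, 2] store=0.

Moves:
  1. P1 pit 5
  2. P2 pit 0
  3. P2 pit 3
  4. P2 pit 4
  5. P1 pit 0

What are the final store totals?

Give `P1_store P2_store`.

Move 1: P1 pit5 -> P1=[2,2,3,3,5,0](1) P2=[3,2,4,4,5,2](0)
Move 2: P2 pit0 -> P1=[2,2,3,3,5,0](1) P2=[0,3,5,5,5,2](0)
Move 3: P2 pit3 -> P1=[3,3,3,3,5,0](1) P2=[0,3,5,0,6,3](1)
Move 4: P2 pit4 -> P1=[4,4,4,4,5,0](1) P2=[0,3,5,0,0,4](2)
Move 5: P1 pit0 -> P1=[0,5,5,5,6,0](1) P2=[0,3,5,0,0,4](2)

Answer: 1 2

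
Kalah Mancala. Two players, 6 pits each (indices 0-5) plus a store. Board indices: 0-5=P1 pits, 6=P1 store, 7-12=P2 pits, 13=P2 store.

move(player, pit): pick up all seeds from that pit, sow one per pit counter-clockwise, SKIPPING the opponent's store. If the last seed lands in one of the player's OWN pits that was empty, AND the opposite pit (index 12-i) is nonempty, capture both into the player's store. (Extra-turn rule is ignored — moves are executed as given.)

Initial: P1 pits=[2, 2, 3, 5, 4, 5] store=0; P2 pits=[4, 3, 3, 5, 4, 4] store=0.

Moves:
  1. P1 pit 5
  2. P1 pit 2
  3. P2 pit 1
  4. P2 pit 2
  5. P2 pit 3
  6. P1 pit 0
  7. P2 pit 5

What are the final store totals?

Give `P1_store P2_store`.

Answer: 7 3

Derivation:
Move 1: P1 pit5 -> P1=[2,2,3,5,4,0](1) P2=[5,4,4,6,4,4](0)
Move 2: P1 pit2 -> P1=[2,2,0,6,5,0](7) P2=[0,4,4,6,4,4](0)
Move 3: P2 pit1 -> P1=[2,2,0,6,5,0](7) P2=[0,0,5,7,5,5](0)
Move 4: P2 pit2 -> P1=[3,2,0,6,5,0](7) P2=[0,0,0,8,6,6](1)
Move 5: P2 pit3 -> P1=[4,3,1,7,6,0](7) P2=[0,0,0,0,7,7](2)
Move 6: P1 pit0 -> P1=[0,4,2,8,7,0](7) P2=[0,0,0,0,7,7](2)
Move 7: P2 pit5 -> P1=[1,5,3,9,8,1](7) P2=[0,0,0,0,7,0](3)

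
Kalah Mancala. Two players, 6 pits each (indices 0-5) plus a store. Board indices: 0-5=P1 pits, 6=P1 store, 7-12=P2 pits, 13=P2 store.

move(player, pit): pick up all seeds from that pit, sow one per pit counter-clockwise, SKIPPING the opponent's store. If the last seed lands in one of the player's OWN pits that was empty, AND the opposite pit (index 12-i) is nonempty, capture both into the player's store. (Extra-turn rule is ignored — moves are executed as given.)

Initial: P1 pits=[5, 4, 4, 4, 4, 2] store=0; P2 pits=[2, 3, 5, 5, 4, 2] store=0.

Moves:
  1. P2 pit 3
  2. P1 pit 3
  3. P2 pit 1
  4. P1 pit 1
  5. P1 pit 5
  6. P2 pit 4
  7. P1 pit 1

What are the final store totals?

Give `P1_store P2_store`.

Move 1: P2 pit3 -> P1=[6,5,4,4,4,2](0) P2=[2,3,5,0,5,3](1)
Move 2: P1 pit3 -> P1=[6,5,4,0,5,3](1) P2=[3,3,5,0,5,3](1)
Move 3: P2 pit1 -> P1=[6,5,4,0,5,3](1) P2=[3,0,6,1,6,3](1)
Move 4: P1 pit1 -> P1=[6,0,5,1,6,4](2) P2=[3,0,6,1,6,3](1)
Move 5: P1 pit5 -> P1=[6,0,5,1,6,0](3) P2=[4,1,7,1,6,3](1)
Move 6: P2 pit4 -> P1=[7,1,6,2,6,0](3) P2=[4,1,7,1,0,4](2)
Move 7: P1 pit1 -> P1=[7,0,7,2,6,0](3) P2=[4,1,7,1,0,4](2)

Answer: 3 2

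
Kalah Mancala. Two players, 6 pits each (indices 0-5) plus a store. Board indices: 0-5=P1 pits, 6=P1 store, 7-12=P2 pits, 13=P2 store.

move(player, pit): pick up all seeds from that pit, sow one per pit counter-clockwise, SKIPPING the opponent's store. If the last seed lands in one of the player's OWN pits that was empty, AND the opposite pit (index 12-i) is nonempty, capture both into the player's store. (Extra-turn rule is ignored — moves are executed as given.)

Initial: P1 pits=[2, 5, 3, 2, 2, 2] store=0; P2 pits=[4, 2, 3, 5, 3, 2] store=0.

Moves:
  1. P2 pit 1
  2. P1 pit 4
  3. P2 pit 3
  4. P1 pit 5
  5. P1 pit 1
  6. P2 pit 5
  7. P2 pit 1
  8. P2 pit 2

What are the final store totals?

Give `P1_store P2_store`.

Move 1: P2 pit1 -> P1=[2,5,3,2,2,2](0) P2=[4,0,4,6,3,2](0)
Move 2: P1 pit4 -> P1=[2,5,3,2,0,3](1) P2=[4,0,4,6,3,2](0)
Move 3: P2 pit3 -> P1=[3,6,4,2,0,3](1) P2=[4,0,4,0,4,3](1)
Move 4: P1 pit5 -> P1=[3,6,4,2,0,0](2) P2=[5,1,4,0,4,3](1)
Move 5: P1 pit1 -> P1=[3,0,5,3,1,1](3) P2=[6,1,4,0,4,3](1)
Move 6: P2 pit5 -> P1=[4,1,5,3,1,1](3) P2=[6,1,4,0,4,0](2)
Move 7: P2 pit1 -> P1=[4,1,5,3,1,1](3) P2=[6,0,5,0,4,0](2)
Move 8: P2 pit2 -> P1=[5,1,5,3,1,1](3) P2=[6,0,0,1,5,1](3)

Answer: 3 3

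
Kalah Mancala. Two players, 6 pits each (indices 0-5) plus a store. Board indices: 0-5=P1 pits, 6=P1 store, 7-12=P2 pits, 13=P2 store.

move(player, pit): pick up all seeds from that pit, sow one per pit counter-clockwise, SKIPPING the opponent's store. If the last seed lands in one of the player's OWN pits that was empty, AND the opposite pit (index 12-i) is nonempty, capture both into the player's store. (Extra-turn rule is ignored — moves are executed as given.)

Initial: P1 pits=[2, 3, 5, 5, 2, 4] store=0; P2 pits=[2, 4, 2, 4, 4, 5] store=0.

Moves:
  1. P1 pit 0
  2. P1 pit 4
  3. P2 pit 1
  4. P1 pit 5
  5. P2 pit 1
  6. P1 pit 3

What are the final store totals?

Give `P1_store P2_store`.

Answer: 3 0

Derivation:
Move 1: P1 pit0 -> P1=[0,4,6,5,2,4](0) P2=[2,4,2,4,4,5](0)
Move 2: P1 pit4 -> P1=[0,4,6,5,0,5](1) P2=[2,4,2,4,4,5](0)
Move 3: P2 pit1 -> P1=[0,4,6,5,0,5](1) P2=[2,0,3,5,5,6](0)
Move 4: P1 pit5 -> P1=[0,4,6,5,0,0](2) P2=[3,1,4,6,5,6](0)
Move 5: P2 pit1 -> P1=[0,4,6,5,0,0](2) P2=[3,0,5,6,5,6](0)
Move 6: P1 pit3 -> P1=[0,4,6,0,1,1](3) P2=[4,1,5,6,5,6](0)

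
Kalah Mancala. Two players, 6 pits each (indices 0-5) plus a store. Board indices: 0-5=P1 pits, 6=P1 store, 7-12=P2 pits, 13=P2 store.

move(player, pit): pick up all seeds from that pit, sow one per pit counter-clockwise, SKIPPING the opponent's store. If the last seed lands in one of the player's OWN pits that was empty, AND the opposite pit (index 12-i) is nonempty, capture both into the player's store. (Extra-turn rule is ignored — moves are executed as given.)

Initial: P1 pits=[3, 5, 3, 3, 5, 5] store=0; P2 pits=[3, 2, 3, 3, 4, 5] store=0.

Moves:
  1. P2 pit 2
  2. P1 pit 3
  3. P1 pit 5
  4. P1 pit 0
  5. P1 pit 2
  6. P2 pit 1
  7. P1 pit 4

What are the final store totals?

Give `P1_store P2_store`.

Move 1: P2 pit2 -> P1=[3,5,3,3,5,5](0) P2=[3,2,0,4,5,6](0)
Move 2: P1 pit3 -> P1=[3,5,3,0,6,6](1) P2=[3,2,0,4,5,6](0)
Move 3: P1 pit5 -> P1=[3,5,3,0,6,0](2) P2=[4,3,1,5,6,6](0)
Move 4: P1 pit0 -> P1=[0,6,4,0,6,0](4) P2=[4,3,0,5,6,6](0)
Move 5: P1 pit2 -> P1=[0,6,0,1,7,1](5) P2=[4,3,0,5,6,6](0)
Move 6: P2 pit1 -> P1=[0,6,0,1,7,1](5) P2=[4,0,1,6,7,6](0)
Move 7: P1 pit4 -> P1=[0,6,0,1,0,2](6) P2=[5,1,2,7,8,6](0)

Answer: 6 0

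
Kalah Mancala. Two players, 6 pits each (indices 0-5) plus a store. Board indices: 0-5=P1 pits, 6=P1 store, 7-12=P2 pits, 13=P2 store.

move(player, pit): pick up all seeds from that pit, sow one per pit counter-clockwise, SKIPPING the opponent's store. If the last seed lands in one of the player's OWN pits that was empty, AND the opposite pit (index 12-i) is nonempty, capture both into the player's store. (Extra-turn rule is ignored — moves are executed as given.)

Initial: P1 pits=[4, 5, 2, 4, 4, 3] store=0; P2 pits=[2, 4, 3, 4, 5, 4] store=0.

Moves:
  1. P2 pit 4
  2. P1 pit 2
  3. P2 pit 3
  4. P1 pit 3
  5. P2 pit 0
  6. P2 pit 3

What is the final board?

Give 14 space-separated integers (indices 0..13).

Answer: 6 6 0 0 6 5 1 0 6 4 0 2 6 2

Derivation:
Move 1: P2 pit4 -> P1=[5,6,3,4,4,3](0) P2=[2,4,3,4,0,5](1)
Move 2: P1 pit2 -> P1=[5,6,0,5,5,4](0) P2=[2,4,3,4,0,5](1)
Move 3: P2 pit3 -> P1=[6,6,0,5,5,4](0) P2=[2,4,3,0,1,6](2)
Move 4: P1 pit3 -> P1=[6,6,0,0,6,5](1) P2=[3,5,3,0,1,6](2)
Move 5: P2 pit0 -> P1=[6,6,0,0,6,5](1) P2=[0,6,4,1,1,6](2)
Move 6: P2 pit3 -> P1=[6,6,0,0,6,5](1) P2=[0,6,4,0,2,6](2)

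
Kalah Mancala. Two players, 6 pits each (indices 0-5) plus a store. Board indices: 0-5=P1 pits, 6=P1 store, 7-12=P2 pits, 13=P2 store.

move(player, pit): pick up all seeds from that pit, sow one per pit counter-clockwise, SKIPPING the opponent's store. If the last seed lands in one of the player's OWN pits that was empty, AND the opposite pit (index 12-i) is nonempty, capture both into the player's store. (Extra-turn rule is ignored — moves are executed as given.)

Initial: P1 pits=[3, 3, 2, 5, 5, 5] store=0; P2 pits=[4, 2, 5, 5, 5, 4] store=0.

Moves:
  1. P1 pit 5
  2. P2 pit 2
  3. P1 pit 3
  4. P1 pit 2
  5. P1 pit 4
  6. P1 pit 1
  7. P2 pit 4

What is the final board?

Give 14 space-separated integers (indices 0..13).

Move 1: P1 pit5 -> P1=[3,3,2,5,5,0](1) P2=[5,3,6,6,5,4](0)
Move 2: P2 pit2 -> P1=[4,4,2,5,5,0](1) P2=[5,3,0,7,6,5](1)
Move 3: P1 pit3 -> P1=[4,4,2,0,6,1](2) P2=[6,4,0,7,6,5](1)
Move 4: P1 pit2 -> P1=[4,4,0,1,7,1](2) P2=[6,4,0,7,6,5](1)
Move 5: P1 pit4 -> P1=[4,4,0,1,0,2](3) P2=[7,5,1,8,7,5](1)
Move 6: P1 pit1 -> P1=[4,0,1,2,1,3](3) P2=[7,5,1,8,7,5](1)
Move 7: P2 pit4 -> P1=[5,1,2,3,2,3](3) P2=[7,5,1,8,0,6](2)

Answer: 5 1 2 3 2 3 3 7 5 1 8 0 6 2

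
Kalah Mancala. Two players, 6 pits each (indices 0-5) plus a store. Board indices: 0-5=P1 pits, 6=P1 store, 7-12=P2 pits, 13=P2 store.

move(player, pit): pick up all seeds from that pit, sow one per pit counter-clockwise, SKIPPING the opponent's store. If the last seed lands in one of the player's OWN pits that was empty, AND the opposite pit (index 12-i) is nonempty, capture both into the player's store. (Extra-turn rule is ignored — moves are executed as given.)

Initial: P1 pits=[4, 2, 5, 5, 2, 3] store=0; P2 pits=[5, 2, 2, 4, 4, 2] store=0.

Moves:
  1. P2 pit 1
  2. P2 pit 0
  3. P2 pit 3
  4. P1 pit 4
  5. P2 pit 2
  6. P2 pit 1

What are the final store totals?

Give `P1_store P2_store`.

Move 1: P2 pit1 -> P1=[4,2,5,5,2,3](0) P2=[5,0,3,5,4,2](0)
Move 2: P2 pit0 -> P1=[4,2,5,5,2,3](0) P2=[0,1,4,6,5,3](0)
Move 3: P2 pit3 -> P1=[5,3,6,5,2,3](0) P2=[0,1,4,0,6,4](1)
Move 4: P1 pit4 -> P1=[5,3,6,5,0,4](1) P2=[0,1,4,0,6,4](1)
Move 5: P2 pit2 -> P1=[5,3,6,5,0,4](1) P2=[0,1,0,1,7,5](2)
Move 6: P2 pit1 -> P1=[5,3,6,0,0,4](1) P2=[0,0,0,1,7,5](8)

Answer: 1 8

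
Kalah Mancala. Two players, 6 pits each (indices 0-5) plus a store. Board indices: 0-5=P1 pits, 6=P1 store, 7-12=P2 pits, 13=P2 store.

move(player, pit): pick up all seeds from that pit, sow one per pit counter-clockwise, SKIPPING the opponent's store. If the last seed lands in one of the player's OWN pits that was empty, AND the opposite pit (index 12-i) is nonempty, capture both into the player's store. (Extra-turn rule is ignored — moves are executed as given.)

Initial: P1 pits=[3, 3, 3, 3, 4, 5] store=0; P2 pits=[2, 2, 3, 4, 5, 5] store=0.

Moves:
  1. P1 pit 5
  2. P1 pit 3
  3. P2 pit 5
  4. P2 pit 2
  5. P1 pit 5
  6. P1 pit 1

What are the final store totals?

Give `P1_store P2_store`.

Answer: 7 2

Derivation:
Move 1: P1 pit5 -> P1=[3,3,3,3,4,0](1) P2=[3,3,4,5,5,5](0)
Move 2: P1 pit3 -> P1=[3,3,3,0,5,1](2) P2=[3,3,4,5,5,5](0)
Move 3: P2 pit5 -> P1=[4,4,4,1,5,1](2) P2=[3,3,4,5,5,0](1)
Move 4: P2 pit2 -> P1=[4,4,4,1,5,1](2) P2=[3,3,0,6,6,1](2)
Move 5: P1 pit5 -> P1=[4,4,4,1,5,0](3) P2=[3,3,0,6,6,1](2)
Move 6: P1 pit1 -> P1=[4,0,5,2,6,0](7) P2=[0,3,0,6,6,1](2)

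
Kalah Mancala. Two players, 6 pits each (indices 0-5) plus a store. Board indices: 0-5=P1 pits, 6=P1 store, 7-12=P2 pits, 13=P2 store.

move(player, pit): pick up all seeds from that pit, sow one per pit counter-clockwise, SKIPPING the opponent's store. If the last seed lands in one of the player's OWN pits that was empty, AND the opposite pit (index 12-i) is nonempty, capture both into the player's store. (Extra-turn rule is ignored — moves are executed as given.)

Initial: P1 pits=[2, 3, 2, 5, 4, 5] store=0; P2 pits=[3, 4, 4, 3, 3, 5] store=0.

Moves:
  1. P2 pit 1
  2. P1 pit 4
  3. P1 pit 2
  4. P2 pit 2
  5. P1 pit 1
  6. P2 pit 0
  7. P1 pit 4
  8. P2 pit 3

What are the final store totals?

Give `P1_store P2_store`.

Move 1: P2 pit1 -> P1=[2,3,2,5,4,5](0) P2=[3,0,5,4,4,6](0)
Move 2: P1 pit4 -> P1=[2,3,2,5,0,6](1) P2=[4,1,5,4,4,6](0)
Move 3: P1 pit2 -> P1=[2,3,0,6,0,6](3) P2=[4,0,5,4,4,6](0)
Move 4: P2 pit2 -> P1=[3,3,0,6,0,6](3) P2=[4,0,0,5,5,7](1)
Move 5: P1 pit1 -> P1=[3,0,1,7,1,6](3) P2=[4,0,0,5,5,7](1)
Move 6: P2 pit0 -> P1=[3,0,1,7,1,6](3) P2=[0,1,1,6,6,7](1)
Move 7: P1 pit4 -> P1=[3,0,1,7,0,7](3) P2=[0,1,1,6,6,7](1)
Move 8: P2 pit3 -> P1=[4,1,2,7,0,7](3) P2=[0,1,1,0,7,8](2)

Answer: 3 2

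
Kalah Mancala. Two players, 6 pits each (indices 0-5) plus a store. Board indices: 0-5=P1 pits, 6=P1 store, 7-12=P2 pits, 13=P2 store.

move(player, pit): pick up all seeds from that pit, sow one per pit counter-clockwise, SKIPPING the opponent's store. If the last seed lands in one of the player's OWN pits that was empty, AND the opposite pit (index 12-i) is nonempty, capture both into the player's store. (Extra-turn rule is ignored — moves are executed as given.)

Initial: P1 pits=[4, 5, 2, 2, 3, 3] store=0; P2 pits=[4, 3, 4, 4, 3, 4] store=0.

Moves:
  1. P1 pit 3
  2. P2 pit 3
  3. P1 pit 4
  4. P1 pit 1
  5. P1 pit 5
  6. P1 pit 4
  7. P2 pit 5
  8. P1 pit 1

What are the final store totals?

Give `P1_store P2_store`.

Move 1: P1 pit3 -> P1=[4,5,2,0,4,4](0) P2=[4,3,4,4,3,4](0)
Move 2: P2 pit3 -> P1=[5,5,2,0,4,4](0) P2=[4,3,4,0,4,5](1)
Move 3: P1 pit4 -> P1=[5,5,2,0,0,5](1) P2=[5,4,4,0,4,5](1)
Move 4: P1 pit1 -> P1=[5,0,3,1,1,6](2) P2=[5,4,4,0,4,5](1)
Move 5: P1 pit5 -> P1=[5,0,3,1,1,0](3) P2=[6,5,5,1,5,5](1)
Move 6: P1 pit4 -> P1=[5,0,3,1,0,0](10) P2=[0,5,5,1,5,5](1)
Move 7: P2 pit5 -> P1=[6,1,4,2,0,0](10) P2=[0,5,5,1,5,0](2)
Move 8: P1 pit1 -> P1=[6,0,5,2,0,0](10) P2=[0,5,5,1,5,0](2)

Answer: 10 2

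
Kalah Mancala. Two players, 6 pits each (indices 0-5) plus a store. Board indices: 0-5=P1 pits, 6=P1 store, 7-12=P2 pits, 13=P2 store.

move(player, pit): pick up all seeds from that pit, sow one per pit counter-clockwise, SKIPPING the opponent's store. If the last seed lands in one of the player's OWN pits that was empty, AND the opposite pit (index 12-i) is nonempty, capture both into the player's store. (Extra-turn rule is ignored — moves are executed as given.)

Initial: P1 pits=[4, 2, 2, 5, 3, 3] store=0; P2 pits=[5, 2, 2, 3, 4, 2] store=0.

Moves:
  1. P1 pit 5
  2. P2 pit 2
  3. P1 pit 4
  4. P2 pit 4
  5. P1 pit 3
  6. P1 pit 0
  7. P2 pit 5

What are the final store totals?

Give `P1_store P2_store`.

Move 1: P1 pit5 -> P1=[4,2,2,5,3,0](1) P2=[6,3,2,3,4,2](0)
Move 2: P2 pit2 -> P1=[4,2,2,5,3,0](1) P2=[6,3,0,4,5,2](0)
Move 3: P1 pit4 -> P1=[4,2,2,5,0,1](2) P2=[7,3,0,4,5,2](0)
Move 4: P2 pit4 -> P1=[5,3,3,5,0,1](2) P2=[7,3,0,4,0,3](1)
Move 5: P1 pit3 -> P1=[5,3,3,0,1,2](3) P2=[8,4,0,4,0,3](1)
Move 6: P1 pit0 -> P1=[0,4,4,1,2,3](3) P2=[8,4,0,4,0,3](1)
Move 7: P2 pit5 -> P1=[1,5,4,1,2,3](3) P2=[8,4,0,4,0,0](2)

Answer: 3 2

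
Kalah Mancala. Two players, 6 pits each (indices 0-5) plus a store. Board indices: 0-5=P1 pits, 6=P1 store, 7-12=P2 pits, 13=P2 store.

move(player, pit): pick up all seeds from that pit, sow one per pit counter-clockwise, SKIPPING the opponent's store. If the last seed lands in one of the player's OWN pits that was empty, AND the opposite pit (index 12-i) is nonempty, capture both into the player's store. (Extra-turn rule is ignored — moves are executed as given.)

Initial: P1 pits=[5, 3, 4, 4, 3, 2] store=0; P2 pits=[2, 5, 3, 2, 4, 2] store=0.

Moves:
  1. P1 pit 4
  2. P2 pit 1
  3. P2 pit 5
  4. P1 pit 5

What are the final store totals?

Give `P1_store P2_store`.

Answer: 2 2

Derivation:
Move 1: P1 pit4 -> P1=[5,3,4,4,0,3](1) P2=[3,5,3,2,4,2](0)
Move 2: P2 pit1 -> P1=[5,3,4,4,0,3](1) P2=[3,0,4,3,5,3](1)
Move 3: P2 pit5 -> P1=[6,4,4,4,0,3](1) P2=[3,0,4,3,5,0](2)
Move 4: P1 pit5 -> P1=[6,4,4,4,0,0](2) P2=[4,1,4,3,5,0](2)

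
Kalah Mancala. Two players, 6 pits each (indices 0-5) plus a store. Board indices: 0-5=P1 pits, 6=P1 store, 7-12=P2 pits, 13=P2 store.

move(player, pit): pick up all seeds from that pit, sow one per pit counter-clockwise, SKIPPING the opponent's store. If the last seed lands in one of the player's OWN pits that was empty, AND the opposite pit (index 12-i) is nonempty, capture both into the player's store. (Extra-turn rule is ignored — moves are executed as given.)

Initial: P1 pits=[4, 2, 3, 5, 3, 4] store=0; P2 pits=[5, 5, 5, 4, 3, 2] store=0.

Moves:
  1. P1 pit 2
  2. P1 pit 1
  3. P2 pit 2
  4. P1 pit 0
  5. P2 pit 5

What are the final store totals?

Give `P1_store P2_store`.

Answer: 0 2

Derivation:
Move 1: P1 pit2 -> P1=[4,2,0,6,4,5](0) P2=[5,5,5,4,3,2](0)
Move 2: P1 pit1 -> P1=[4,0,1,7,4,5](0) P2=[5,5,5,4,3,2](0)
Move 3: P2 pit2 -> P1=[5,0,1,7,4,5](0) P2=[5,5,0,5,4,3](1)
Move 4: P1 pit0 -> P1=[0,1,2,8,5,6](0) P2=[5,5,0,5,4,3](1)
Move 5: P2 pit5 -> P1=[1,2,2,8,5,6](0) P2=[5,5,0,5,4,0](2)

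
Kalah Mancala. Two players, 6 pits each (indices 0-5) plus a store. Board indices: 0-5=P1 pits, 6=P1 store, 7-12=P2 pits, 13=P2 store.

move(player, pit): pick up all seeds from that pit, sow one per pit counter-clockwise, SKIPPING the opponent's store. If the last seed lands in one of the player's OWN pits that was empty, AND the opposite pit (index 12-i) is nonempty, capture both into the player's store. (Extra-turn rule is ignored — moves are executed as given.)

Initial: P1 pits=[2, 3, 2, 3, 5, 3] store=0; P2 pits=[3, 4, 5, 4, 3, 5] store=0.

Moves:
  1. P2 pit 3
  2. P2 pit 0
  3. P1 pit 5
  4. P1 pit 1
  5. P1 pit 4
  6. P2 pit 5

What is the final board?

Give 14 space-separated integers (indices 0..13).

Move 1: P2 pit3 -> P1=[3,3,2,3,5,3](0) P2=[3,4,5,0,4,6](1)
Move 2: P2 pit0 -> P1=[3,3,0,3,5,3](0) P2=[0,5,6,0,4,6](4)
Move 3: P1 pit5 -> P1=[3,3,0,3,5,0](1) P2=[1,6,6,0,4,6](4)
Move 4: P1 pit1 -> P1=[3,0,1,4,6,0](1) P2=[1,6,6,0,4,6](4)
Move 5: P1 pit4 -> P1=[3,0,1,4,0,1](2) P2=[2,7,7,1,4,6](4)
Move 6: P2 pit5 -> P1=[4,1,2,5,1,1](2) P2=[2,7,7,1,4,0](5)

Answer: 4 1 2 5 1 1 2 2 7 7 1 4 0 5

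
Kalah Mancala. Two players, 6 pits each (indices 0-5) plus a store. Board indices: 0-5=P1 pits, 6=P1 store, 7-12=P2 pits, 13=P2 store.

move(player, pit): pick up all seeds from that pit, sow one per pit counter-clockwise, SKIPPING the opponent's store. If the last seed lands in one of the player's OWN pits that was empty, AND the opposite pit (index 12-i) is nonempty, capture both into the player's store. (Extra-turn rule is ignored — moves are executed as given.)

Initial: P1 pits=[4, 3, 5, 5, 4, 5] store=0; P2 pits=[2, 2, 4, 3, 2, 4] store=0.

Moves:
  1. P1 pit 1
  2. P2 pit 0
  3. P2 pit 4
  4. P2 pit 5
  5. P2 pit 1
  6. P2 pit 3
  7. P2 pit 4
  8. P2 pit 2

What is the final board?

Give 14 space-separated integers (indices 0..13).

Answer: 7 1 7 7 5 5 0 0 0 0 1 1 3 6

Derivation:
Move 1: P1 pit1 -> P1=[4,0,6,6,5,5](0) P2=[2,2,4,3,2,4](0)
Move 2: P2 pit0 -> P1=[4,0,6,6,5,5](0) P2=[0,3,5,3,2,4](0)
Move 3: P2 pit4 -> P1=[4,0,6,6,5,5](0) P2=[0,3,5,3,0,5](1)
Move 4: P2 pit5 -> P1=[5,1,7,7,5,5](0) P2=[0,3,5,3,0,0](2)
Move 5: P2 pit1 -> P1=[5,0,7,7,5,5](0) P2=[0,0,6,4,0,0](4)
Move 6: P2 pit3 -> P1=[6,0,7,7,5,5](0) P2=[0,0,6,0,1,1](5)
Move 7: P2 pit4 -> P1=[6,0,7,7,5,5](0) P2=[0,0,6,0,0,2](5)
Move 8: P2 pit2 -> P1=[7,1,7,7,5,5](0) P2=[0,0,0,1,1,3](6)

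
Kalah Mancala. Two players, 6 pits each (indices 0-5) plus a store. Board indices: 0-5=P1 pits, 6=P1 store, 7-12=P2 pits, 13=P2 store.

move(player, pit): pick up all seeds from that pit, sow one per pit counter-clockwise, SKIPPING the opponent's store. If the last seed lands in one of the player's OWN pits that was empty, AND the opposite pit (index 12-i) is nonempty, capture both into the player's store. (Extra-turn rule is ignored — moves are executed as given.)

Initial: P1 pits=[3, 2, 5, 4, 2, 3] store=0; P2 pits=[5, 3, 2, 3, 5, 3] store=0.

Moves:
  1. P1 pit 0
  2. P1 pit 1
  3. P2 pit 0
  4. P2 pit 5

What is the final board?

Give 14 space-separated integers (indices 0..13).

Move 1: P1 pit0 -> P1=[0,3,6,5,2,3](0) P2=[5,3,2,3,5,3](0)
Move 2: P1 pit1 -> P1=[0,0,7,6,3,3](0) P2=[5,3,2,3,5,3](0)
Move 3: P2 pit0 -> P1=[0,0,7,6,3,3](0) P2=[0,4,3,4,6,4](0)
Move 4: P2 pit5 -> P1=[1,1,8,6,3,3](0) P2=[0,4,3,4,6,0](1)

Answer: 1 1 8 6 3 3 0 0 4 3 4 6 0 1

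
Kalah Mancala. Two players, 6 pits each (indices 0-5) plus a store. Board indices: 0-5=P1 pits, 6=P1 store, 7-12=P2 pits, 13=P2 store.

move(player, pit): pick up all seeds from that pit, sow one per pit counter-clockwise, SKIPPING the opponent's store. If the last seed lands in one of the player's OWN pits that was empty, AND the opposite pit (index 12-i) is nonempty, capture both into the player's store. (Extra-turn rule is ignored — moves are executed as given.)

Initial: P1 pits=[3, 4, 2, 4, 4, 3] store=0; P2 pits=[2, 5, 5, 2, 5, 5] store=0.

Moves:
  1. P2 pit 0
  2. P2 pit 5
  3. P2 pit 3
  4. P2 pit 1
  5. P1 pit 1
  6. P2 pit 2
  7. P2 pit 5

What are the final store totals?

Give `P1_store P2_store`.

Answer: 1 9

Derivation:
Move 1: P2 pit0 -> P1=[3,4,2,4,4,3](0) P2=[0,6,6,2,5,5](0)
Move 2: P2 pit5 -> P1=[4,5,3,5,4,3](0) P2=[0,6,6,2,5,0](1)
Move 3: P2 pit3 -> P1=[0,5,3,5,4,3](0) P2=[0,6,6,0,6,0](6)
Move 4: P2 pit1 -> P1=[1,5,3,5,4,3](0) P2=[0,0,7,1,7,1](7)
Move 5: P1 pit1 -> P1=[1,0,4,6,5,4](1) P2=[0,0,7,1,7,1](7)
Move 6: P2 pit2 -> P1=[2,1,5,6,5,4](1) P2=[0,0,0,2,8,2](8)
Move 7: P2 pit5 -> P1=[3,1,5,6,5,4](1) P2=[0,0,0,2,8,0](9)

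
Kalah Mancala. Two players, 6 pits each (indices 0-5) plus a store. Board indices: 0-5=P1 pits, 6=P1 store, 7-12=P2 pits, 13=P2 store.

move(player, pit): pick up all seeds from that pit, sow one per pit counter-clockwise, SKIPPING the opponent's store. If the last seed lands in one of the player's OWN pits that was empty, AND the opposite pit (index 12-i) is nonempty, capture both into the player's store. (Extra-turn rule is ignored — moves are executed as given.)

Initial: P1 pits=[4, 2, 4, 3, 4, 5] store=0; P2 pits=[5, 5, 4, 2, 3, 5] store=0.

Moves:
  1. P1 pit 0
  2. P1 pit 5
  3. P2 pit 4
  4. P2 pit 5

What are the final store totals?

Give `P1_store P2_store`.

Answer: 1 2

Derivation:
Move 1: P1 pit0 -> P1=[0,3,5,4,5,5](0) P2=[5,5,4,2,3,5](0)
Move 2: P1 pit5 -> P1=[0,3,5,4,5,0](1) P2=[6,6,5,3,3,5](0)
Move 3: P2 pit4 -> P1=[1,3,5,4,5,0](1) P2=[6,6,5,3,0,6](1)
Move 4: P2 pit5 -> P1=[2,4,6,5,6,0](1) P2=[6,6,5,3,0,0](2)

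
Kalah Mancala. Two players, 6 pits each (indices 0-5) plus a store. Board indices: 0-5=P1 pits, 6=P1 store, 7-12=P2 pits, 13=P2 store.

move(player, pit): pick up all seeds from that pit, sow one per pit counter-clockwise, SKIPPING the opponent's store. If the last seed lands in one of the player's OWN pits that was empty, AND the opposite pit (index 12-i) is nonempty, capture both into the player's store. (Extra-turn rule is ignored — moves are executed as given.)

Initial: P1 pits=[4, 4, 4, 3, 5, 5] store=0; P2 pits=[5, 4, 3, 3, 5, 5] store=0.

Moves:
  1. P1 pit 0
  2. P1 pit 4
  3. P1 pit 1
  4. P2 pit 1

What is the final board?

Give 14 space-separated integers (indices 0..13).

Answer: 0 0 6 5 1 7 2 6 0 5 5 6 6 1

Derivation:
Move 1: P1 pit0 -> P1=[0,5,5,4,6,5](0) P2=[5,4,3,3,5,5](0)
Move 2: P1 pit4 -> P1=[0,5,5,4,0,6](1) P2=[6,5,4,4,5,5](0)
Move 3: P1 pit1 -> P1=[0,0,6,5,1,7](2) P2=[6,5,4,4,5,5](0)
Move 4: P2 pit1 -> P1=[0,0,6,5,1,7](2) P2=[6,0,5,5,6,6](1)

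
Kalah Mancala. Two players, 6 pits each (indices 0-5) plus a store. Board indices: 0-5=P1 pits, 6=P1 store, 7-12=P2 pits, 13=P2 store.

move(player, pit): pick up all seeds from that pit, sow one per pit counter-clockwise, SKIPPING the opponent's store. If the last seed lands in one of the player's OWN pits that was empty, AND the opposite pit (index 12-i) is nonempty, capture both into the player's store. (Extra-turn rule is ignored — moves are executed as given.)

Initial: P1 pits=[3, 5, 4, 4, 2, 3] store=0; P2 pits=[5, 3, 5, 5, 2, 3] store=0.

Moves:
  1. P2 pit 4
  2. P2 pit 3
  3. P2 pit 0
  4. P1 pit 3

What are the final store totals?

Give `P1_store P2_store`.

Move 1: P2 pit4 -> P1=[3,5,4,4,2,3](0) P2=[5,3,5,5,0,4](1)
Move 2: P2 pit3 -> P1=[4,6,4,4,2,3](0) P2=[5,3,5,0,1,5](2)
Move 3: P2 pit0 -> P1=[4,6,4,4,2,3](0) P2=[0,4,6,1,2,6](2)
Move 4: P1 pit3 -> P1=[4,6,4,0,3,4](1) P2=[1,4,6,1,2,6](2)

Answer: 1 2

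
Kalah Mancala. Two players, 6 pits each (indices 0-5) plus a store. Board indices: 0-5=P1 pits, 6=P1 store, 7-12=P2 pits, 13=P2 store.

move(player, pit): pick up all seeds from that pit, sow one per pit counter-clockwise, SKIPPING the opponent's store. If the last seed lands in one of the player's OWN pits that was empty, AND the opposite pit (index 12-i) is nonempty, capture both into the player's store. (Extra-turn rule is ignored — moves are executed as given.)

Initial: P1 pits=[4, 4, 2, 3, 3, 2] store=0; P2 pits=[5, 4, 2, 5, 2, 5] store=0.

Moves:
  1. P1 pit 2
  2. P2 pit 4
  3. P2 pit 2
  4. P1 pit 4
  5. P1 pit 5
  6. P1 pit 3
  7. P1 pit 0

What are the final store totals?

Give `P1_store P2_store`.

Move 1: P1 pit2 -> P1=[4,4,0,4,4,2](0) P2=[5,4,2,5,2,5](0)
Move 2: P2 pit4 -> P1=[4,4,0,4,4,2](0) P2=[5,4,2,5,0,6](1)
Move 3: P2 pit2 -> P1=[4,0,0,4,4,2](0) P2=[5,4,0,6,0,6](6)
Move 4: P1 pit4 -> P1=[4,0,0,4,0,3](1) P2=[6,5,0,6,0,6](6)
Move 5: P1 pit5 -> P1=[4,0,0,4,0,0](2) P2=[7,6,0,6,0,6](6)
Move 6: P1 pit3 -> P1=[4,0,0,0,1,1](3) P2=[8,6,0,6,0,6](6)
Move 7: P1 pit0 -> P1=[0,1,1,1,2,1](3) P2=[8,6,0,6,0,6](6)

Answer: 3 6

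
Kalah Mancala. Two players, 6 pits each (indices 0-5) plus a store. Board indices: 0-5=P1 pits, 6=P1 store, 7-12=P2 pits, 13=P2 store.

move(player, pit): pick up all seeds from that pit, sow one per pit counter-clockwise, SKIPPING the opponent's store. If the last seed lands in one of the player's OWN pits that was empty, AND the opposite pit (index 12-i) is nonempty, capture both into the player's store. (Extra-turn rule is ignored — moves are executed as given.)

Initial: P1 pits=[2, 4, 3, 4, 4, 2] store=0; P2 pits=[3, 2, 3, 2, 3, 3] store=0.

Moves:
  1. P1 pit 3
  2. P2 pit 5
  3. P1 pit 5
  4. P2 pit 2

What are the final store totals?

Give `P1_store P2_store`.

Move 1: P1 pit3 -> P1=[2,4,3,0,5,3](1) P2=[4,2,3,2,3,3](0)
Move 2: P2 pit5 -> P1=[3,5,3,0,5,3](1) P2=[4,2,3,2,3,0](1)
Move 3: P1 pit5 -> P1=[3,5,3,0,5,0](2) P2=[5,3,3,2,3,0](1)
Move 4: P2 pit2 -> P1=[0,5,3,0,5,0](2) P2=[5,3,0,3,4,0](5)

Answer: 2 5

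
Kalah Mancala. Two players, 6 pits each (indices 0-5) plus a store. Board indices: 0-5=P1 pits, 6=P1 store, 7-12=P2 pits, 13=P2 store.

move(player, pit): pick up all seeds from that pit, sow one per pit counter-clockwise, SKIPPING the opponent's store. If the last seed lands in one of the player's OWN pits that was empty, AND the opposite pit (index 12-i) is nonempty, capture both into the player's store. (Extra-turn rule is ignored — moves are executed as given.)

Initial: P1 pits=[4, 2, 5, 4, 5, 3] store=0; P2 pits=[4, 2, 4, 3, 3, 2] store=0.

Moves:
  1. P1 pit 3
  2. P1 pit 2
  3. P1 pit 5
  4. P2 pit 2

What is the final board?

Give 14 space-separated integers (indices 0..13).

Move 1: P1 pit3 -> P1=[4,2,5,0,6,4](1) P2=[5,2,4,3,3,2](0)
Move 2: P1 pit2 -> P1=[4,2,0,1,7,5](2) P2=[6,2,4,3,3,2](0)
Move 3: P1 pit5 -> P1=[4,2,0,1,7,0](3) P2=[7,3,5,4,3,2](0)
Move 4: P2 pit2 -> P1=[5,2,0,1,7,0](3) P2=[7,3,0,5,4,3](1)

Answer: 5 2 0 1 7 0 3 7 3 0 5 4 3 1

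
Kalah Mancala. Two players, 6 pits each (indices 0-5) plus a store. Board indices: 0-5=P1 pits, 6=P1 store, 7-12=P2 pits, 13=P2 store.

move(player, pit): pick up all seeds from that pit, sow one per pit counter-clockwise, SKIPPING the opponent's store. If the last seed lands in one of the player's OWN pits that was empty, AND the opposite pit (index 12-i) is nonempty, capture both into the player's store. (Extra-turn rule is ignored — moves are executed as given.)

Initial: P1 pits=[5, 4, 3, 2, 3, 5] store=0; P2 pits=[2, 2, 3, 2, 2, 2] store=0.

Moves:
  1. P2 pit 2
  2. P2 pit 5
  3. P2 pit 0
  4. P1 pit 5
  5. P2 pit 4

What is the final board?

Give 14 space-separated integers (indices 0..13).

Move 1: P2 pit2 -> P1=[5,4,3,2,3,5](0) P2=[2,2,0,3,3,3](0)
Move 2: P2 pit5 -> P1=[6,5,3,2,3,5](0) P2=[2,2,0,3,3,0](1)
Move 3: P2 pit0 -> P1=[6,5,3,0,3,5](0) P2=[0,3,0,3,3,0](4)
Move 4: P1 pit5 -> P1=[6,5,3,0,3,0](1) P2=[1,4,1,4,3,0](4)
Move 5: P2 pit4 -> P1=[7,5,3,0,3,0](1) P2=[1,4,1,4,0,1](5)

Answer: 7 5 3 0 3 0 1 1 4 1 4 0 1 5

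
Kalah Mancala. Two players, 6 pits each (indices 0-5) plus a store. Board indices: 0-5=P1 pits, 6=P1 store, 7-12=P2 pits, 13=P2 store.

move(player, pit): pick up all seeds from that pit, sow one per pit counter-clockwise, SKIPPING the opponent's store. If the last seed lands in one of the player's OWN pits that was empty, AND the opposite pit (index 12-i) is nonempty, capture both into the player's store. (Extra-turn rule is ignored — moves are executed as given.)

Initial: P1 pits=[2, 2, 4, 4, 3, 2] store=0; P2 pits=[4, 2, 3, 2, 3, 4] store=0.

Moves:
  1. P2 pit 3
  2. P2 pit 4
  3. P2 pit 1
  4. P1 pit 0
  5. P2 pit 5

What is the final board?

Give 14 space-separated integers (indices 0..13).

Move 1: P2 pit3 -> P1=[2,2,4,4,3,2](0) P2=[4,2,3,0,4,5](0)
Move 2: P2 pit4 -> P1=[3,3,4,4,3,2](0) P2=[4,2,3,0,0,6](1)
Move 3: P2 pit1 -> P1=[3,3,0,4,3,2](0) P2=[4,0,4,0,0,6](6)
Move 4: P1 pit0 -> P1=[0,4,1,5,3,2](0) P2=[4,0,4,0,0,6](6)
Move 5: P2 pit5 -> P1=[1,5,2,6,4,2](0) P2=[4,0,4,0,0,0](7)

Answer: 1 5 2 6 4 2 0 4 0 4 0 0 0 7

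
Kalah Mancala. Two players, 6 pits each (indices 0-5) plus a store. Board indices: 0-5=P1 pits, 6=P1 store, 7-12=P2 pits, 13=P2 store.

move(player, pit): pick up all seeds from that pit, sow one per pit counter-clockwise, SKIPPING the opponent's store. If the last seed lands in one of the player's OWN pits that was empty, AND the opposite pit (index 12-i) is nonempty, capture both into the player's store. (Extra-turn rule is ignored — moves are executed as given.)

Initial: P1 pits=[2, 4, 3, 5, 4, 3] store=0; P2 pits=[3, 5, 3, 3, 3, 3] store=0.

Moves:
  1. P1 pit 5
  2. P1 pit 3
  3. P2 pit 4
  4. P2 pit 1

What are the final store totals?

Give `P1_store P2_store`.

Answer: 2 2

Derivation:
Move 1: P1 pit5 -> P1=[2,4,3,5,4,0](1) P2=[4,6,3,3,3,3](0)
Move 2: P1 pit3 -> P1=[2,4,3,0,5,1](2) P2=[5,7,3,3,3,3](0)
Move 3: P2 pit4 -> P1=[3,4,3,0,5,1](2) P2=[5,7,3,3,0,4](1)
Move 4: P2 pit1 -> P1=[4,5,3,0,5,1](2) P2=[5,0,4,4,1,5](2)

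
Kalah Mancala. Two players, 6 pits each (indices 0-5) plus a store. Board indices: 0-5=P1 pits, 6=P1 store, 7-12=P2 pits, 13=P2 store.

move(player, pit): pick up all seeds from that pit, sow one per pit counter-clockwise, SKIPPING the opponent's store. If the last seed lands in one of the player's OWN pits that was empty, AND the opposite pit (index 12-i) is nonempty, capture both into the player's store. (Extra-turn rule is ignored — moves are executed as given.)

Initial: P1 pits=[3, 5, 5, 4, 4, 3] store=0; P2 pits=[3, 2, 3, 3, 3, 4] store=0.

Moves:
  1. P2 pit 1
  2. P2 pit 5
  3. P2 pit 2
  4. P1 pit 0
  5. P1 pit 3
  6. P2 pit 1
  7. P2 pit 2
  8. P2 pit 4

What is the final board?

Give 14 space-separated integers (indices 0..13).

Move 1: P2 pit1 -> P1=[3,5,5,4,4,3](0) P2=[3,0,4,4,3,4](0)
Move 2: P2 pit5 -> P1=[4,6,6,4,4,3](0) P2=[3,0,4,4,3,0](1)
Move 3: P2 pit2 -> P1=[4,6,6,4,4,3](0) P2=[3,0,0,5,4,1](2)
Move 4: P1 pit0 -> P1=[0,7,7,5,5,3](0) P2=[3,0,0,5,4,1](2)
Move 5: P1 pit3 -> P1=[0,7,7,0,6,4](1) P2=[4,1,0,5,4,1](2)
Move 6: P2 pit1 -> P1=[0,7,7,0,6,4](1) P2=[4,0,1,5,4,1](2)
Move 7: P2 pit2 -> P1=[0,7,7,0,6,4](1) P2=[4,0,0,6,4,1](2)
Move 8: P2 pit4 -> P1=[1,8,7,0,6,4](1) P2=[4,0,0,6,0,2](3)

Answer: 1 8 7 0 6 4 1 4 0 0 6 0 2 3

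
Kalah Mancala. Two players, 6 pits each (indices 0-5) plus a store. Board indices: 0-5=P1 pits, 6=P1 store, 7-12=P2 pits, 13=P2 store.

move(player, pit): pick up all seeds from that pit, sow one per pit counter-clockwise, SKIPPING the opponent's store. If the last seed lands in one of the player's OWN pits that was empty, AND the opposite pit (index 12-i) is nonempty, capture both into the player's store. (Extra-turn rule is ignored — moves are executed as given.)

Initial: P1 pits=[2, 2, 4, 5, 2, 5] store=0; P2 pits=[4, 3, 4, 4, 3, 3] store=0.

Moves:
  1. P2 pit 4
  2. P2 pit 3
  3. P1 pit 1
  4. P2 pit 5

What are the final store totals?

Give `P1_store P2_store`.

Move 1: P2 pit4 -> P1=[3,2,4,5,2,5](0) P2=[4,3,4,4,0,4](1)
Move 2: P2 pit3 -> P1=[4,2,4,5,2,5](0) P2=[4,3,4,0,1,5](2)
Move 3: P1 pit1 -> P1=[4,0,5,6,2,5](0) P2=[4,3,4,0,1,5](2)
Move 4: P2 pit5 -> P1=[5,1,6,7,2,5](0) P2=[4,3,4,0,1,0](3)

Answer: 0 3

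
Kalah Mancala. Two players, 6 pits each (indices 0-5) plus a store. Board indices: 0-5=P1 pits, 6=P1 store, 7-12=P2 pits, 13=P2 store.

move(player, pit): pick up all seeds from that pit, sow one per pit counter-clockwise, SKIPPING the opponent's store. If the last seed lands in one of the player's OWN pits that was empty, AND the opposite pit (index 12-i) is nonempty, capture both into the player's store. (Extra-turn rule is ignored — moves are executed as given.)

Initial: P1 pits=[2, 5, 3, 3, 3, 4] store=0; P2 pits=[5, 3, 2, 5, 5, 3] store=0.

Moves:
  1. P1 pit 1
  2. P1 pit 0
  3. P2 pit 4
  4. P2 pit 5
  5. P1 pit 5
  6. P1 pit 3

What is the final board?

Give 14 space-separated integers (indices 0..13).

Move 1: P1 pit1 -> P1=[2,0,4,4,4,5](1) P2=[5,3,2,5,5,3](0)
Move 2: P1 pit0 -> P1=[0,1,5,4,4,5](1) P2=[5,3,2,5,5,3](0)
Move 3: P2 pit4 -> P1=[1,2,6,4,4,5](1) P2=[5,3,2,5,0,4](1)
Move 4: P2 pit5 -> P1=[2,3,7,4,4,5](1) P2=[5,3,2,5,0,0](2)
Move 5: P1 pit5 -> P1=[2,3,7,4,4,0](2) P2=[6,4,3,6,0,0](2)
Move 6: P1 pit3 -> P1=[2,3,7,0,5,1](3) P2=[7,4,3,6,0,0](2)

Answer: 2 3 7 0 5 1 3 7 4 3 6 0 0 2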